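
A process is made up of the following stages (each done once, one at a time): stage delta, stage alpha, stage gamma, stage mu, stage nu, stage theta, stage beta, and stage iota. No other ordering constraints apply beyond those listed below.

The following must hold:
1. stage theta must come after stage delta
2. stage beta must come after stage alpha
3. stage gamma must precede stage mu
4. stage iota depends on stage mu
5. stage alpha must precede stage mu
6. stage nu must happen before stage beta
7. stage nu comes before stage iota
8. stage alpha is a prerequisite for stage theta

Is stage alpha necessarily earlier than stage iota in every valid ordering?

Yes

Chaining the stated constraints: stage alpha → stage mu → stage iota.
So stage alpha must precede stage iota in any valid ordering.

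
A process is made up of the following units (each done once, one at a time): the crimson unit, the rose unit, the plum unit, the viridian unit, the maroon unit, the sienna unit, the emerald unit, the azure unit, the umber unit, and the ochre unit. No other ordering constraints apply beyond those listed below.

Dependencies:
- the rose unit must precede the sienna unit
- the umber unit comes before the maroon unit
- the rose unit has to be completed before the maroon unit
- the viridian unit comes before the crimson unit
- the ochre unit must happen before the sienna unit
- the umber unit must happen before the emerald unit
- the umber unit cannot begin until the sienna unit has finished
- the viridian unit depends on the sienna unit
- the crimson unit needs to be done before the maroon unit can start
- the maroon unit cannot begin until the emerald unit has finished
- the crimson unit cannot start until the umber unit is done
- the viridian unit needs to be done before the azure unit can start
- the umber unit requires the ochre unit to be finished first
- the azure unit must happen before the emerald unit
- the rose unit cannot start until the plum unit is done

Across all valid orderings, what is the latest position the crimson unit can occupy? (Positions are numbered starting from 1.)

9

Following the constraints forward from the crimson unit, its only required successor is the maroon unit.
So at least 1 unit follows the crimson unit, putting the crimson unit no later than position 9. That position is achievable by scheduling everything else first.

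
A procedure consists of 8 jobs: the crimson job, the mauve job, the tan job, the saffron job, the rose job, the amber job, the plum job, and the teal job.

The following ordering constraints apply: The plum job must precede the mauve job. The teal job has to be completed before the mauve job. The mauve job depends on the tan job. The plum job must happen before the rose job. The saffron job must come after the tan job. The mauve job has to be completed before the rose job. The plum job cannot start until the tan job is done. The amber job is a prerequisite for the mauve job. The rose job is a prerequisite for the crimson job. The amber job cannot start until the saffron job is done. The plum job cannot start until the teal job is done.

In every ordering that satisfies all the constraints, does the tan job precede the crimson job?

Yes

Chaining the stated constraints: the tan job → the mauve job → the rose job → the crimson job.
So the tan job must precede the crimson job in any valid ordering.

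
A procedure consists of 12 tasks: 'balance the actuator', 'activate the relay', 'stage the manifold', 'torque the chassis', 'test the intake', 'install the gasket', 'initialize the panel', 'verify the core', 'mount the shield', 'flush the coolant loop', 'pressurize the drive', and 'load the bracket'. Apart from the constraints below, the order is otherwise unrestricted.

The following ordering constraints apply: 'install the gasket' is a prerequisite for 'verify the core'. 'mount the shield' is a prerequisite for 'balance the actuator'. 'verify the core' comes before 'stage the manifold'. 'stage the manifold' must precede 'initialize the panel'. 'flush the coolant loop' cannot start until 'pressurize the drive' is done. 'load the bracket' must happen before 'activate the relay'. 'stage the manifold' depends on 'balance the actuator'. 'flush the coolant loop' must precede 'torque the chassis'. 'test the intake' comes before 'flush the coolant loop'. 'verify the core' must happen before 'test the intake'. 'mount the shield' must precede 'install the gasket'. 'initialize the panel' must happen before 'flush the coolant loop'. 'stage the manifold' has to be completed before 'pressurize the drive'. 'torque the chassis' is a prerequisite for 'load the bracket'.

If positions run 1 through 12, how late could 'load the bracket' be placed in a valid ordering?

The only task forced after 'load the bracket' (directly or by a chain) is 'activate the relay'.
So at least 1 task follows 'load the bracket', putting 'load the bracket' no later than position 11. That position is achievable by scheduling everything else first.

11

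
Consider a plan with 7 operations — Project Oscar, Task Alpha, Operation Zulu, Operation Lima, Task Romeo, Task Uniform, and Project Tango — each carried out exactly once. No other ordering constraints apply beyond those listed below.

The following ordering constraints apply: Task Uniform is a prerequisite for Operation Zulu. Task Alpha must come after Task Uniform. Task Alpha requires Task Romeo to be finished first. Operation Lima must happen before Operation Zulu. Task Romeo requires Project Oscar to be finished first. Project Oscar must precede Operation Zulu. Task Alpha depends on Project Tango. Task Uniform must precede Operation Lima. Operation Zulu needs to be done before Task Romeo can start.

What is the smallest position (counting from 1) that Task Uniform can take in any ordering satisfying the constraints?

1

Nothing is required before Task Uniform; it can be the very first operation.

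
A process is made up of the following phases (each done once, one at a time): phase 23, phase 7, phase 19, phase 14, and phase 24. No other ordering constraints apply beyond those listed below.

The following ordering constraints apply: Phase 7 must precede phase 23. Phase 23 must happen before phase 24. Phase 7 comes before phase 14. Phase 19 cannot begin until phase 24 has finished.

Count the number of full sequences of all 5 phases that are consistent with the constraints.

Only phase 7 has no prerequisites, so it must go first.
Enumerating by repeatedly choosing an available phase (one whose prerequisites are all placed) gives 4 distinct complete orderings.

4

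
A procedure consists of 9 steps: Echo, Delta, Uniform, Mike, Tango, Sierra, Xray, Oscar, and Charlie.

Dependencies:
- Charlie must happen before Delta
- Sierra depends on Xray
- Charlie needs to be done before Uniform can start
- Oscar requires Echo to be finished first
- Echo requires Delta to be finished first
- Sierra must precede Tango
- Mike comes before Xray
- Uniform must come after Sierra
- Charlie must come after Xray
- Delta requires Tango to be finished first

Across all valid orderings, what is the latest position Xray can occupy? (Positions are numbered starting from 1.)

2

The steps that are forced after Xray, directly or by a chain of constraints, are Echo, Delta, Uniform, Tango, Sierra, Oscar, Charlie. That's 7 steps.
With 7 mandatory successors out of 9 steps total, the latest slot for Xray is 9−7 = 2, and it's reachable by doing all non-successors before Xray.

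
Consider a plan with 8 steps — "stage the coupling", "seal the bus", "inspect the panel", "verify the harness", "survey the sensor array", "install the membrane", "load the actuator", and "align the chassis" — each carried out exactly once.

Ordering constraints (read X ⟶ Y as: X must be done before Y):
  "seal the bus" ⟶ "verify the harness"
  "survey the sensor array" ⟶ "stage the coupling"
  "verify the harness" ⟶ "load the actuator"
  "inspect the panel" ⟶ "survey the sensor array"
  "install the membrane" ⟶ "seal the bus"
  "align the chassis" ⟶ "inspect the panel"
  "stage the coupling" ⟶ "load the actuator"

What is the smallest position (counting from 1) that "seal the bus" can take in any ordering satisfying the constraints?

Working backwards through the constraints from "seal the bus", its only required predecessor is "install the membrane".
So at minimum 1 step comes before "seal the bus", putting "seal the bus" no earlier than position 2. That position is achievable by scheduling exactly that predecessor first.

2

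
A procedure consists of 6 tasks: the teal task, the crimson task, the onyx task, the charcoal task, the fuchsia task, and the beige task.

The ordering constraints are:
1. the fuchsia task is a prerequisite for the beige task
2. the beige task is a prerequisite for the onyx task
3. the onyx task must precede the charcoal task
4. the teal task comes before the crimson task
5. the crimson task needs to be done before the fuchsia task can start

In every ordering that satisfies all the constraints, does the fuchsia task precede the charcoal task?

Yes

Following the dependencies: the fuchsia task → the beige task → the onyx task → the charcoal task.
That forces the fuchsia task before the charcoal task in every valid schedule.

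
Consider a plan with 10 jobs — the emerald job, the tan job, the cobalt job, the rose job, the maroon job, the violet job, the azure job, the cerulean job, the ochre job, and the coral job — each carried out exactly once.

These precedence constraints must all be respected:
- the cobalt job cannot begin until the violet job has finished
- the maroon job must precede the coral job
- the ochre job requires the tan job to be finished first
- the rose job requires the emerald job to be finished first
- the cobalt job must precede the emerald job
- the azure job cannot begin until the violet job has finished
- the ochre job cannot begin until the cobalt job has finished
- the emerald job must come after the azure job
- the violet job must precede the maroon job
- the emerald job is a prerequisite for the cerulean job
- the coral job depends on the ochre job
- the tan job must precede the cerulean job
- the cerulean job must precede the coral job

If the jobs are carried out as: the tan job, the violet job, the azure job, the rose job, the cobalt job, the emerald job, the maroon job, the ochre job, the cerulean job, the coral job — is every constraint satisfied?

In the proposed order, the rose job appears before the emerald job.
But one of the constraints requires the emerald job before the rose job, so this ordering violates it.

No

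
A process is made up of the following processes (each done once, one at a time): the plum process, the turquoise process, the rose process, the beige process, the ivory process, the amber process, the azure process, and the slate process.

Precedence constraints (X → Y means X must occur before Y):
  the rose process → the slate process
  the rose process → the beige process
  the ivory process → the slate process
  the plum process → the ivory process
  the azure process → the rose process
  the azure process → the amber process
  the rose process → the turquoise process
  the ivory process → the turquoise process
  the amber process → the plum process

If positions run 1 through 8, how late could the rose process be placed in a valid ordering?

The processes that are forced after the rose process, directly or by a chain of constraints, are the turquoise process, the beige process, the slate process. That's 3 processes.
With 3 mandatory successors out of 8 processes total, the latest slot for the rose process is 8−3 = 5, and it's reachable by doing all non-successors before the rose process.

5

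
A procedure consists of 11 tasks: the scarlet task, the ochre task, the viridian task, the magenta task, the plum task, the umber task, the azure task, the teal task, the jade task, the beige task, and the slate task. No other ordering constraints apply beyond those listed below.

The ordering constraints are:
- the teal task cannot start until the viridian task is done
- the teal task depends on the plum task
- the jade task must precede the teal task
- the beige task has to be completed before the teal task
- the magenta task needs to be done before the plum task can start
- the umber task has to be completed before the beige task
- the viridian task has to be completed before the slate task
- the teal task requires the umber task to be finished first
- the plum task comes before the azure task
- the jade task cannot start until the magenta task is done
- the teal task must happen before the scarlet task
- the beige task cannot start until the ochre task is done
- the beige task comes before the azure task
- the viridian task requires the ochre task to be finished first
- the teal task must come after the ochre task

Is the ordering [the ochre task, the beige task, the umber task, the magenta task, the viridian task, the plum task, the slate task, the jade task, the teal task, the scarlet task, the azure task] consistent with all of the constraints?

No

The sequence places the beige task ahead of the umber task.
That contradicts the constraint that the umber task must precede the beige task.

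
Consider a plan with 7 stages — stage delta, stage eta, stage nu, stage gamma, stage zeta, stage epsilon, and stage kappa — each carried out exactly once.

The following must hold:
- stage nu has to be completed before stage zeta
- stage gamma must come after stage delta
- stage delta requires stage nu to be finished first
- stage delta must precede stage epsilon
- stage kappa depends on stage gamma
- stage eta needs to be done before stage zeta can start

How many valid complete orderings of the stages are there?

60

2 stages have no prerequisites (stage eta, stage nu), so any of them could come first.
Systematically extending each partial ordering one stage at a time and counting, there are 60 complete orderings.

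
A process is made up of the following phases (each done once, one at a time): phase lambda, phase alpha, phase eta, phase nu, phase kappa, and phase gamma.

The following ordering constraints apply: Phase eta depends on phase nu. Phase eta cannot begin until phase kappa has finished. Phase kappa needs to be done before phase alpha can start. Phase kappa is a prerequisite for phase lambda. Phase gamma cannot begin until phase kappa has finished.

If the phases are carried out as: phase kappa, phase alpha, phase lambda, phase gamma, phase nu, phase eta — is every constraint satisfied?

Going through the constraints one by one, each required predecessor appears earlier in the sequence than its dependent — e.g. phase kappa (position 1) is before phase eta (position 6), as required.

Yes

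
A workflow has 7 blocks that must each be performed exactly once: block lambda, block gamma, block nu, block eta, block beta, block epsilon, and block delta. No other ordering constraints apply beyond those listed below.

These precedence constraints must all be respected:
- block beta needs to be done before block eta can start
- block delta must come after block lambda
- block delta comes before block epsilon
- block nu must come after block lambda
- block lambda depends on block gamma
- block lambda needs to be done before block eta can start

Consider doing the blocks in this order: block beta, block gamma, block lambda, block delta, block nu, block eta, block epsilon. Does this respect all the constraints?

Going through the constraints one by one, each required predecessor appears earlier in the sequence than its dependent — e.g. block beta (position 1) is before block eta (position 6), as required.

Yes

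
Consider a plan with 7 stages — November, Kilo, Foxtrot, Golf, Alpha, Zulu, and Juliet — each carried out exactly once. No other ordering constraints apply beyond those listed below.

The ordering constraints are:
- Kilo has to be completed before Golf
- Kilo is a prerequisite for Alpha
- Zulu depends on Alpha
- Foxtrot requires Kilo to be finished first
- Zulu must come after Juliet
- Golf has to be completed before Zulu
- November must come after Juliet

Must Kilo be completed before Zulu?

Yes

There is a constraint chain Kilo → Golf → Zulu.
That forces Kilo before Zulu in every valid schedule.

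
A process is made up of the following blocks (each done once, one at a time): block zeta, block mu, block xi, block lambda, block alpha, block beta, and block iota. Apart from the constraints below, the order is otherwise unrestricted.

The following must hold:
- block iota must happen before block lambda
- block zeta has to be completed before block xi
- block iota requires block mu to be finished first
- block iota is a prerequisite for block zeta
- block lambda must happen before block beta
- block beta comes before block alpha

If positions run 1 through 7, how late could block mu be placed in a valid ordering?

1

Following every chain forward from block mu, the blocks that must come later are block zeta, block xi, block lambda, block alpha, block beta, block iota — 6 of them.
So at least 6 blocks follow block mu, putting block mu no later than position 1. That position is achievable by scheduling everything else first.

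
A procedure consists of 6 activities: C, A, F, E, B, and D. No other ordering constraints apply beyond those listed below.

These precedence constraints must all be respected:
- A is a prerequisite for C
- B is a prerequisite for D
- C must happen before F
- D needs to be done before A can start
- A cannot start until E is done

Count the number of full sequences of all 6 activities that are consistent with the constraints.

3

2 activities have no prerequisites (E, B), so any of them could come first.
Enumerating by repeatedly choosing an available activity (one whose prerequisites are all placed) gives 3 distinct complete orderings.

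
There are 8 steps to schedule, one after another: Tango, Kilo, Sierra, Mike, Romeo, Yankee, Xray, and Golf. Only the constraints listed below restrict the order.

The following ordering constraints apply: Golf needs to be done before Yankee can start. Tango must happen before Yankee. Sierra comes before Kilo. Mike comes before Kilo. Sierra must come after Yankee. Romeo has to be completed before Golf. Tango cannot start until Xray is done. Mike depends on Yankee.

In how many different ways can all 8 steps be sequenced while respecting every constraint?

12

The steps with no prerequisites are Romeo, Xray; any of them can be placed first.
Counting all ways to extend the partial order to a total order gives 12.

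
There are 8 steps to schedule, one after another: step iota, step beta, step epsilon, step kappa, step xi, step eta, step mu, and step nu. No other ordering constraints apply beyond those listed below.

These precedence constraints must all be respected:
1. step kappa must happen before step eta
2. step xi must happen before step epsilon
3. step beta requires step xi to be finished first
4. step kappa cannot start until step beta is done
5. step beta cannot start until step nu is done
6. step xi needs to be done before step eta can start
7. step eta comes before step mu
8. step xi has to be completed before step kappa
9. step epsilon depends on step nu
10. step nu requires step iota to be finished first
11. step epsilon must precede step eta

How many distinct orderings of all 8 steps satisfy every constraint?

The steps with no prerequisites are step iota, step xi; any of them can be placed first.
Enumerating by repeatedly choosing an available step (one whose prerequisites are all placed) gives 9 distinct complete orderings.

9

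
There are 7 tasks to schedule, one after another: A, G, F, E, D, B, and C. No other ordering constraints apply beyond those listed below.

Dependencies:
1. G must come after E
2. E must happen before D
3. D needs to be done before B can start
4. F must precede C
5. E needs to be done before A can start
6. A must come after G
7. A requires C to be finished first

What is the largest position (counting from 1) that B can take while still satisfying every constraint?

No constraint forces any task after B, so it can be placed last, in position 7.

7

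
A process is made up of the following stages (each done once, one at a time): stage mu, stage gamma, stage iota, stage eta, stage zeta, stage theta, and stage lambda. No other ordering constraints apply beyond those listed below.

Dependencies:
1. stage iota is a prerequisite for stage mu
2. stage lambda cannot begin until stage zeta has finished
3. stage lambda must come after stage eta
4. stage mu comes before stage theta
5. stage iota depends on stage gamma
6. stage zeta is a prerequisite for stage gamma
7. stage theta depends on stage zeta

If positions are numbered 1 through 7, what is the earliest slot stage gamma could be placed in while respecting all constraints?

The only stage forced before stage gamma (directly or transitively) is stage zeta.
With 1 mandatory predecessor, the earliest stage gamma can sit is position 1+1 = 2, and placing just that one first achieves it.

2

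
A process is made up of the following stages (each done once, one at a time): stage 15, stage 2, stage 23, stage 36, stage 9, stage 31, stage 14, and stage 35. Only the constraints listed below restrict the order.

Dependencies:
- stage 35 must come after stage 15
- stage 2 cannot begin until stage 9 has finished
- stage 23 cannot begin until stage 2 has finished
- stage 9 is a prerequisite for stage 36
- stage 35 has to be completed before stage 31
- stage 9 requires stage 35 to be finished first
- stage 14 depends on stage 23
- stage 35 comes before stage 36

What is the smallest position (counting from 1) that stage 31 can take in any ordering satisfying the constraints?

3

Every stage that must precede stage 31 has to come before it. Tracing all chains that end at stage 31, those stages are: stage 15, stage 35 — 2 in total.
So at minimum 2 stages come before stage 31, putting stage 31 no earlier than position 3. That position is achievable by scheduling exactly those predecessors first.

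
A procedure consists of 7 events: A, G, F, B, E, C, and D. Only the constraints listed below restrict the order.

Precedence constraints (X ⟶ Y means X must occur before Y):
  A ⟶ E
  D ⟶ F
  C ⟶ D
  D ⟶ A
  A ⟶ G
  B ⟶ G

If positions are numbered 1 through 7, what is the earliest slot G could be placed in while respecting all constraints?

The events that are forced before G, directly or transitively, are A, B, C, D. That's 4 events.
With 4 mandatory predecessors, the earliest G can sit is position 4+1 = 5, and placing just those 4 first achieves it.

5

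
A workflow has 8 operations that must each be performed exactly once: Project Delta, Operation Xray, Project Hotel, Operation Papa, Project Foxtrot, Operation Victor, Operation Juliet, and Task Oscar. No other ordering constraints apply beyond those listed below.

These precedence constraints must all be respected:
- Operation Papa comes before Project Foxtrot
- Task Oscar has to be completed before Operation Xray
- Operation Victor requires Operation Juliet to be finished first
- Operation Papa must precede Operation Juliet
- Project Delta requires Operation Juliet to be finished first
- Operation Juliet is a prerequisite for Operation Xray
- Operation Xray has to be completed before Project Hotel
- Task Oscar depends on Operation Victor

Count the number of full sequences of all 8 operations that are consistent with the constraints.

35

Only Operation Papa has no prerequisites, so it must go first.
Systematically extending each partial ordering one operation at a time and counting, there are 35 complete orderings.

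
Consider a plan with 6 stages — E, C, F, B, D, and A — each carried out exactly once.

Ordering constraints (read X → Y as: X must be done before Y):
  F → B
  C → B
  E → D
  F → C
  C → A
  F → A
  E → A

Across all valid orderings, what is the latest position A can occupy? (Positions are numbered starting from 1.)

6

A has no required successors, so nothing stops it from going last (position 6).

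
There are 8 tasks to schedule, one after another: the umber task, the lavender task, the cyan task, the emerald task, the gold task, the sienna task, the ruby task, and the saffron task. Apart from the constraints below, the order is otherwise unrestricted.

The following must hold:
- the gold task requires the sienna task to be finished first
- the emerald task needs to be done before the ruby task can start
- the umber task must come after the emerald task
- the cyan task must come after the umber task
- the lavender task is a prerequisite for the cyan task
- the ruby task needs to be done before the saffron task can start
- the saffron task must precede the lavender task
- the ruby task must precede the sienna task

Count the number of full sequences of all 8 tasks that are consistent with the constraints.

Only the emerald task has no prerequisites, so it must go first.
Enumerating by repeatedly choosing an available task (one whose prerequisites are all placed) gives 55 distinct complete orderings.

55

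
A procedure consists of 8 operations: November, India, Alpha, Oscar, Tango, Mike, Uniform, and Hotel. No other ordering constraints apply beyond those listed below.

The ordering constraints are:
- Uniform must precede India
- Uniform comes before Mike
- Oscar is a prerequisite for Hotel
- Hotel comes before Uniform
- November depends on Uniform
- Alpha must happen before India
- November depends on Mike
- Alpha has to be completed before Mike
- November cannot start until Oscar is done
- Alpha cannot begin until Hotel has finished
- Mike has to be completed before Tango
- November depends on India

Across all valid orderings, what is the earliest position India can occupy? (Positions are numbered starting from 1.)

The operations that are forced before India, directly or transitively, are Alpha, Oscar, Uniform, Hotel. That's 4 operations.
With 4 mandatory predecessors, the earliest India can sit is position 4+1 = 5, and placing just those 4 first achieves it.

5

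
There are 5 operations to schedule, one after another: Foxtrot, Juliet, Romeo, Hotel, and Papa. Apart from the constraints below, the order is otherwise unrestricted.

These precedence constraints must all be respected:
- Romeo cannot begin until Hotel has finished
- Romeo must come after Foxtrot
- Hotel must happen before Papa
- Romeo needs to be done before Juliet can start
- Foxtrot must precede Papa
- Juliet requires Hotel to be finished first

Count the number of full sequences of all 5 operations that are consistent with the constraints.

2 operations have no prerequisites (Foxtrot, Hotel), so any of them could come first.
Counting all ways to extend the partial order to a total order gives 6.

6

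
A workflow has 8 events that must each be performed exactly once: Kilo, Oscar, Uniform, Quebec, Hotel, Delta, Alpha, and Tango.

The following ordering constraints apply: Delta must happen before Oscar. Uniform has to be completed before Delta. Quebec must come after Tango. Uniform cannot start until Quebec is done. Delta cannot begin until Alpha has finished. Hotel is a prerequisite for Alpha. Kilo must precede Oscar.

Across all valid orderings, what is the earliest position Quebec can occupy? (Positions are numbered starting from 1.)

Working backwards through the constraints from Quebec, its only required predecessor is Tango.
With 1 mandatory predecessor, the earliest Quebec can sit is position 1+1 = 2, and placing just that one first achieves it.

2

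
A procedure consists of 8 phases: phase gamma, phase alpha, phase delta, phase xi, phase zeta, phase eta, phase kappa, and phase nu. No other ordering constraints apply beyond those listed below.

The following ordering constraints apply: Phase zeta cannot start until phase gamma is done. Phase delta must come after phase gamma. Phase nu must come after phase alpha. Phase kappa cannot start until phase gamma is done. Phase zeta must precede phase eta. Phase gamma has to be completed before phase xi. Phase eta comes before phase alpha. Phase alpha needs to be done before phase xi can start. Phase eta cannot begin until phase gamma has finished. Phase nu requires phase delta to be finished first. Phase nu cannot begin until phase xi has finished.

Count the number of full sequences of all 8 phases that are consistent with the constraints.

35

Phase gamma is the only phase with nothing required before it, so every ordering starts there.
Systematically extending each partial ordering one phase at a time and counting, there are 35 complete orderings.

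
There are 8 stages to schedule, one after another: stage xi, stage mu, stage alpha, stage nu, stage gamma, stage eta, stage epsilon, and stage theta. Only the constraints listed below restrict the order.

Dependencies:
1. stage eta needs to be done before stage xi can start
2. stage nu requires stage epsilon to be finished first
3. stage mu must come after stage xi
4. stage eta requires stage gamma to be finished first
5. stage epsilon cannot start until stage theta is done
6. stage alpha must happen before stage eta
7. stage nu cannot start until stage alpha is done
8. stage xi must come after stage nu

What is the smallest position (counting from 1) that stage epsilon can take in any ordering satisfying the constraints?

2

Working backwards through the constraints from stage epsilon, its only required predecessor is stage theta.
With 1 mandatory predecessor, the earliest stage epsilon can sit is position 1+1 = 2, and placing just that one first achieves it.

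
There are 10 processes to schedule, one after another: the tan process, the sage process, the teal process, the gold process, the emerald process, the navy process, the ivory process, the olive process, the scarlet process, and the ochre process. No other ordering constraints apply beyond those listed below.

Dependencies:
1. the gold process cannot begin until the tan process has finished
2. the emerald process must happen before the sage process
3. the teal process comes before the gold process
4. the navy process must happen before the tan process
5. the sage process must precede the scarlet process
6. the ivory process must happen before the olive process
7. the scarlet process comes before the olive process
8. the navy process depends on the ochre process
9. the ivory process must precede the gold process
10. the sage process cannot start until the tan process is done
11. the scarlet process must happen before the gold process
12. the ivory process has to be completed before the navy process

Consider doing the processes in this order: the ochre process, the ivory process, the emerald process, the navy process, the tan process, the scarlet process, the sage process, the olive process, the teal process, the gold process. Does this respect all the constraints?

In the proposed order, the scarlet process appears before the sage process.
But one of the constraints requires the sage process before the scarlet process, so this ordering violates it.

No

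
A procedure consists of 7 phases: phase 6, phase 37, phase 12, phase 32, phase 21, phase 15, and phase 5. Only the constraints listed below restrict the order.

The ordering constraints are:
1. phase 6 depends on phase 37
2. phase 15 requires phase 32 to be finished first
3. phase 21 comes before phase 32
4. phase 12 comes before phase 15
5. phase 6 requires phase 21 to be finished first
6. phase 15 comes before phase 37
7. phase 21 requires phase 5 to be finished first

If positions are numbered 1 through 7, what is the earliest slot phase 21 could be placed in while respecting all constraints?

Working backwards through the constraints from phase 21, its only required predecessor is phase 5.
With 1 mandatory predecessor, the earliest phase 21 can sit is position 1+1 = 2, and placing just that one first achieves it.

2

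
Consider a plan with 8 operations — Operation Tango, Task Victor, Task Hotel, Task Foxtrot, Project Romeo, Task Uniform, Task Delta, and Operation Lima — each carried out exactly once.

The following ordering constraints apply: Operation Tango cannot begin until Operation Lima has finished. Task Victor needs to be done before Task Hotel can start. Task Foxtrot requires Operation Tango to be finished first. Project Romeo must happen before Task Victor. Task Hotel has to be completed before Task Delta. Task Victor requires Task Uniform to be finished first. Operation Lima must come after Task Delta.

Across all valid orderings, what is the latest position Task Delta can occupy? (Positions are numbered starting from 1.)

5

Following every chain forward from Task Delta, the operations that must come later are Operation Tango, Task Foxtrot, Operation Lima — 3 of them.
With 3 mandatory successors out of 8 operations total, the latest slot for Task Delta is 8−3 = 5, and it's reachable by doing all non-successors before Task Delta.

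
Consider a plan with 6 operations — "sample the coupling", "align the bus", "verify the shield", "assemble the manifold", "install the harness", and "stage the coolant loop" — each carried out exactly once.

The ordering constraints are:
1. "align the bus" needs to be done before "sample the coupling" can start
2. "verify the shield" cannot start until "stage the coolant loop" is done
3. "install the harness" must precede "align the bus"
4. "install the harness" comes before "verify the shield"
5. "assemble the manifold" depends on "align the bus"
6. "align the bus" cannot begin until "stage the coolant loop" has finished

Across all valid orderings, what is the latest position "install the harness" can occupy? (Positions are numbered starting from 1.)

2

Every operation that must follow "install the harness" has to come after it. Tracing all chains starting from "install the harness", those operations are: "sample the coupling", "align the bus", "verify the shield", "assemble the manifold" — 4 in total.
So at least 4 operations follow "install the harness", putting "install the harness" no later than position 2. That position is achievable by scheduling everything else first.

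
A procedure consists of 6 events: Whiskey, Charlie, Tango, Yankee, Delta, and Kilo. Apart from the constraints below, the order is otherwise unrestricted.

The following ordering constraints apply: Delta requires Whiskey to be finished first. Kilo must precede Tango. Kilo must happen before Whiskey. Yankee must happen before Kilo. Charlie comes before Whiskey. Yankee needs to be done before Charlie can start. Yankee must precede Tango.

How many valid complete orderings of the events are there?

Yankee is the only event with nothing required before it, so every ordering starts there.
Systematically extending each partial ordering one event at a time and counting, there are 7 complete orderings.

7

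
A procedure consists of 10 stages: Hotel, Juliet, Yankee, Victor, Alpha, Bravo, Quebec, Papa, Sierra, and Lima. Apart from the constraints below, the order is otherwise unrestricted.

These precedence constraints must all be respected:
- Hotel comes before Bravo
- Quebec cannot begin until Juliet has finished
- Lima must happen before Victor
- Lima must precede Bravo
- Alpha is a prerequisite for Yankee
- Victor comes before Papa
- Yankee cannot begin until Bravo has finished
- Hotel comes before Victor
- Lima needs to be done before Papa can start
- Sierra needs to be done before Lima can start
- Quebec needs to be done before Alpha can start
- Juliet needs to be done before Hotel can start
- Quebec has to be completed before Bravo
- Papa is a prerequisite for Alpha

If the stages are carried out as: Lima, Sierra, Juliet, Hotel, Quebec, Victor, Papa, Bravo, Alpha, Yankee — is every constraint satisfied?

The sequence places Lima ahead of Sierra.
Since Sierra is required before Lima, the ordering is invalid.

No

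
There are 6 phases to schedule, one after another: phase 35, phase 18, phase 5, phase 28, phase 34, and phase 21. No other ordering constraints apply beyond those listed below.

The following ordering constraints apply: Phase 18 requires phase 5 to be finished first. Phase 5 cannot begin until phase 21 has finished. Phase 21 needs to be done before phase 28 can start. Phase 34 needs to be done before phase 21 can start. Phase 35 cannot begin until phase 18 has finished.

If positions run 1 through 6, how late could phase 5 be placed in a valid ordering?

4

Following every chain forward from phase 5, the phases that must come later are phase 35, phase 18 — 2 of them.
With 2 mandatory successors out of 6 phases total, the latest slot for phase 5 is 6−2 = 4, and it's reachable by doing all non-successors before phase 5.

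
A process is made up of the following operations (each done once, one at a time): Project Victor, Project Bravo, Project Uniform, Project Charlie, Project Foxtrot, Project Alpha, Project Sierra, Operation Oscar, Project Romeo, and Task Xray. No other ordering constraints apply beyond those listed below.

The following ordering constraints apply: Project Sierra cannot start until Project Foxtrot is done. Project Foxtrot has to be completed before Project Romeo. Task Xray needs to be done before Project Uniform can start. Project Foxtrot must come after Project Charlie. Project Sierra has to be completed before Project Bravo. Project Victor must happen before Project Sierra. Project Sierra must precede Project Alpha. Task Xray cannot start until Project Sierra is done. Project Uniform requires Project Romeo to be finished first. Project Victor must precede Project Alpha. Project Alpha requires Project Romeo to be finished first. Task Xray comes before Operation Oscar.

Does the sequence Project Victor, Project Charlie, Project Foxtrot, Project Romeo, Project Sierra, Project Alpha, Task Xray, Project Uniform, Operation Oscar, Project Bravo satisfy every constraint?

Checking each listed constraint against this order: for instance, Project Victor is in position 1 and Project Alpha in position 6, so that constraint holds — and the remaining constraints check out the same way.

Yes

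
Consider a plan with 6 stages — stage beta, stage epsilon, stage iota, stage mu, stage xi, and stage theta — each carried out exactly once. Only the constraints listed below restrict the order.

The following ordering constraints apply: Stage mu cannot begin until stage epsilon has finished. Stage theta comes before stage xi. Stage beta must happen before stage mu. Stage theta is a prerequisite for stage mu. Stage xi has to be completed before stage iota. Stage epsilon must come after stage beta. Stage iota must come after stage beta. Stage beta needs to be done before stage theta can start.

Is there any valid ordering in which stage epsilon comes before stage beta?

No

Following stage beta → stage epsilon, stage beta must precede stage epsilon in every valid ordering.
So no valid ordering can have stage epsilon before stage beta.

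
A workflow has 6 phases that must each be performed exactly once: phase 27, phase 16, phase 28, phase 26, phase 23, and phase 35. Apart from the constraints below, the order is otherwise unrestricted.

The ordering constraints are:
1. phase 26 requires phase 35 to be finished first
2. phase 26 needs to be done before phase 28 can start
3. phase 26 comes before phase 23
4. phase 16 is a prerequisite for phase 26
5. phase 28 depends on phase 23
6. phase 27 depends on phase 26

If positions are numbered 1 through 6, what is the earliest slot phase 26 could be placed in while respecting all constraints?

The phases that are forced before phase 26, directly or transitively, are phase 16, phase 35. That's 2 phases.
With 2 mandatory predecessors, the earliest phase 26 can sit is position 2+1 = 3, and placing just those 2 first achieves it.

3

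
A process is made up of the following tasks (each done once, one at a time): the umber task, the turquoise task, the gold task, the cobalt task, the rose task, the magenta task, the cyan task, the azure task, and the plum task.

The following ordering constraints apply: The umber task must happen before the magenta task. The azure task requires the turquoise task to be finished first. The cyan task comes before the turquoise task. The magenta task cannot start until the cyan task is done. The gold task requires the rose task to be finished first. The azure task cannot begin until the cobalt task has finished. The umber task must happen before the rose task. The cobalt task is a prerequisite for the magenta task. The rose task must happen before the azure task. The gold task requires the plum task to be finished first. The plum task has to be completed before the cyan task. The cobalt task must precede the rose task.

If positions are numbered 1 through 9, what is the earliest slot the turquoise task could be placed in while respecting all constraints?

Working backwards through the constraints from the turquoise task, its full set of required predecessors is the cyan task, the plum task — 2 of them.
With 2 mandatory predecessors, the earliest the turquoise task can sit is position 2+1 = 3, and placing just those 2 first achieves it.

3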